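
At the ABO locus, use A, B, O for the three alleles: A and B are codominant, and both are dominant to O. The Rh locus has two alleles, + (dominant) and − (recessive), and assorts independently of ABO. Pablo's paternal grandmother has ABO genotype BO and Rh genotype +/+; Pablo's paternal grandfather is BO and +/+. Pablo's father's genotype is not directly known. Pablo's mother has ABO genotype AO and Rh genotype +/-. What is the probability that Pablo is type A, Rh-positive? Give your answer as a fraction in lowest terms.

Pablo's father's ABO genotype from BO × BO: 1/4 BB, 1/2 BO, 1/4 OO.
Crossing each possibility with the mother AO and summing P(type A): 1/4·0 + 1/2·1/4 + 1/4·1/2 = 1/4.
Similarly for Rh via the father's Rh distribution: P(Rh+) = 1.
Independent loci: 1/4 × 1 = 1/4.

1/4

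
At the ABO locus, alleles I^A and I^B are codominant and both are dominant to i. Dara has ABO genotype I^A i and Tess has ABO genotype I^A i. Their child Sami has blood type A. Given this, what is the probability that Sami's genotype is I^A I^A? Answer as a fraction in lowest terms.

1/3

Cross I^A i × I^A i → 1/4 I^A I^A, 1/2 I^A i, 1/4 i i.
Type-A genotypes among offspring: I^A I^A (1/4), I^A i (1/2); total 3/4.
P(I^A I^A | type A) = (1/4) / (3/4) = 1/3.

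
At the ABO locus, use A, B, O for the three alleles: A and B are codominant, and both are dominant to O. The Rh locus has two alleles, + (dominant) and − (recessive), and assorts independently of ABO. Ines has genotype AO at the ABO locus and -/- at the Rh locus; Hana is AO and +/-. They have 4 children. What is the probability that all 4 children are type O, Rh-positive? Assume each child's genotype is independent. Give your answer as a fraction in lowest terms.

ABO cross AO × AO → 1/4 O, 3/4 A.
Rh cross -/- × +/- → 1/2 Rh+, 1/2 Rh-; so P(type O, Rh-positive) = 1/4 × 1/2 = 1/8 per child.
All 4 independent: (1/8)^4 = 1/4096.

1/4096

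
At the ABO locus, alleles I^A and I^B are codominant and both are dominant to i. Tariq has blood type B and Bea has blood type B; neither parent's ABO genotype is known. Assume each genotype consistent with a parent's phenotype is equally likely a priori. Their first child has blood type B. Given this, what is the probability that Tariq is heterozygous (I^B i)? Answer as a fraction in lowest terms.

Possible genotypes: Tariq ∈ {I^B I^B, I^B i}; Bea ∈ {I^B I^B, I^B i}.
Weight each parental genotype pair by prior × P(type-B child):
  I^B I^B × I^B I^B: posterior weight 4/15.
  I^B I^B × I^B i: posterior weight 4/15.
  I^B i × I^B I^B: posterior weight 4/15.
  I^B i × I^B i: posterior weight 1/5.
Sum the posterior weight over pairs where Tariq is I^B i: 7/15.

7/15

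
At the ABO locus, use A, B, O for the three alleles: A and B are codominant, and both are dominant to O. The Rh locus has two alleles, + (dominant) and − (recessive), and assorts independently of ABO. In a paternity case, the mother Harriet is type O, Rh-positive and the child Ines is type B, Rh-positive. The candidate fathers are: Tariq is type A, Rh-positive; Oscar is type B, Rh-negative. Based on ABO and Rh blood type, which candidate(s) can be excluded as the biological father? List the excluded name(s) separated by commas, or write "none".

A candidate is excluded only if no genotype consistent with his phenotype could produce a type B, Rh-positive child with a type O, Rh-positive mother.
Tariq (type A, Rh+): no genotype consistent with that phenotype can produce a type-B Rh+ child with a type-O mother.

Tariq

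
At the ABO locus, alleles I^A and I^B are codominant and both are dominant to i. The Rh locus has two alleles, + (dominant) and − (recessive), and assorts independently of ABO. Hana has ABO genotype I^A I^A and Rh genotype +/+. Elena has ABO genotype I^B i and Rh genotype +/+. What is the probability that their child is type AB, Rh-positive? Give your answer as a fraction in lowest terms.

1/2

ABO cross I^A I^A × I^B i → offspring phenotypes: 1/2 A, 1/2 AB.
Rh cross +/+ × +/+ → 1 Rh+.
Independent loci: P(type AB, Rh-positive) = 1/2 × 1 = 1/2.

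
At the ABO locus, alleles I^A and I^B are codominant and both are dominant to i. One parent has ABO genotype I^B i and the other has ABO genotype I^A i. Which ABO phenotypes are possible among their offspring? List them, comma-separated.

Gametes from I^B i × I^A i give offspring ABO genotypes I^A I^B, I^A i, I^B i, i i, i.e. phenotypes O, A, B, AB.

O, A, B, AB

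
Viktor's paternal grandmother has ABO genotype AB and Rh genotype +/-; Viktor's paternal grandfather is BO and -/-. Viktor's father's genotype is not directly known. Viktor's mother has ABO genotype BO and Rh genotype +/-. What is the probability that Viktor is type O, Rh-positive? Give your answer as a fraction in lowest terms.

5/64

Viktor's father's ABO genotype from AB × BO: 1/4 AB, 1/4 AO, 1/4 BB, 1/4 BO.
Crossing each possibility with the mother BO and summing P(type O): 1/4·0 + 1/4·1/4 + 1/4·0 + 1/4·1/4 = 1/8.
Similarly for Rh via the father's Rh distribution: P(Rh+) = 5/8.
Independent loci: 1/8 × 5/8 = 5/64.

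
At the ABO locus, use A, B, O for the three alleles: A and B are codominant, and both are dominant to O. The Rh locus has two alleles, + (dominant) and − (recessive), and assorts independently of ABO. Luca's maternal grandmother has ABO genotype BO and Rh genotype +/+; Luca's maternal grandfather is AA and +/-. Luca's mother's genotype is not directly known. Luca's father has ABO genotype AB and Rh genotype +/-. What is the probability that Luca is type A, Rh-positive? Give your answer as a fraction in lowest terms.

Luca's mother's ABO genotype from BO × AA: 1/2 AB, 1/2 AO.
Crossing each possibility with the father AB and summing P(type A): 1/2·1/4 + 1/2·1/2 = 3/8.
Similarly for Rh via the mother's Rh distribution: P(Rh+) = 7/8.
Independent loci: 3/8 × 7/8 = 21/64.

21/64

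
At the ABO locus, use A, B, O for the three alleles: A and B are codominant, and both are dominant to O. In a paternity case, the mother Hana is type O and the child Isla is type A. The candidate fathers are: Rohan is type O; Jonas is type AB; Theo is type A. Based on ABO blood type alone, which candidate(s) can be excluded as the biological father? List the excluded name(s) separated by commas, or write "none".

Rohan

A candidate is excluded only if no genotype consistent with his phenotype could produce a type A child with a type O mother.
Rohan (type O): no genotype consistent with that phenotype can produce a type-A child with a type-O mother.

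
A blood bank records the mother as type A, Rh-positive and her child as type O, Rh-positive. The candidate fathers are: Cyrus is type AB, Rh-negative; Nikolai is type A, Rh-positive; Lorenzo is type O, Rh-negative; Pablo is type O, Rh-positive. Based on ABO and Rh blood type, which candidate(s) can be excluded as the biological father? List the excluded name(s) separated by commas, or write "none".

A candidate is excluded only if no genotype consistent with his phenotype could produce a type O, Rh-positive child with a type A, Rh-positive mother.
Cyrus (type AB, Rh-): no genotype consistent with that phenotype can produce a type-O Rh+ child with a type-A mother.

Cyrus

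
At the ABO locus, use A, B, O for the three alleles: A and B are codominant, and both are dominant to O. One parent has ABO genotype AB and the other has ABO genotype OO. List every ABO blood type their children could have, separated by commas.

Gametes from AB × OO give offspring ABO genotypes AO, BO, i.e. phenotypes A, B.

A, B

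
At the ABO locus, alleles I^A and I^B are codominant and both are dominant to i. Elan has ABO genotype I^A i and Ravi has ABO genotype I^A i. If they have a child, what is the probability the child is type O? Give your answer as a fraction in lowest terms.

1/4

ABO cross I^A i × I^A i → offspring phenotypes: 1/4 O, 3/4 A.
So P(type O) = 1/4.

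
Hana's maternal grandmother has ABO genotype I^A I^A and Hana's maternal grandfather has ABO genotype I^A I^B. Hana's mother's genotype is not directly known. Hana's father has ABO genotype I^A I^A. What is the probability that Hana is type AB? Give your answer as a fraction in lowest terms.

Hana's mother's ABO genotype from I^A I^A × I^A I^B: 1/2 I^A I^A, 1/2 I^A I^B.
Crossing each possibility with the father I^A I^A and summing P(type AB): 1/2·0 + 1/2·1/2 = 1/4.

1/4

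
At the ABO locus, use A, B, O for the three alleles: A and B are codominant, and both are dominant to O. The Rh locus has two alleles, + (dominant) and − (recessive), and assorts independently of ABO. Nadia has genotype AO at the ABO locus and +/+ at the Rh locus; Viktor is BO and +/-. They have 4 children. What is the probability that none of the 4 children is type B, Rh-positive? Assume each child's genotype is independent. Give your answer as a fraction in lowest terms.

81/256

ABO cross AO × BO → 1/4 O, 1/4 A, 1/4 B, 1/4 AB.
Rh cross +/+ × +/- → 1 Rh+; so P(type B, Rh-positive) = 1/4 × 1 = 1/4 per child.
P(not type B, Rh-positive) = 3/4 for one child; (3/4)^4 = 81/256.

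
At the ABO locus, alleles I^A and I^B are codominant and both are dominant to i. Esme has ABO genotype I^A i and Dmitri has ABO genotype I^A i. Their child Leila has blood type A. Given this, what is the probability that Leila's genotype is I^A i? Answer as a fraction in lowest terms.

2/3

Cross I^A i × I^A i → 1/4 I^A I^A, 1/2 I^A i, 1/4 i i.
Type-A genotypes among offspring: I^A I^A (1/4), I^A i (1/2); total 3/4.
P(I^A i | type A) = (1/2) / (3/4) = 2/3.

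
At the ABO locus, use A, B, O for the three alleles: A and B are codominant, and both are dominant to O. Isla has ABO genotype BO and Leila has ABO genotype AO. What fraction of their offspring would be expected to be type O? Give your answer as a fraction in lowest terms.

1/4

ABO cross BO × AO → offspring phenotypes: 1/4 O, 1/4 A, 1/4 B, 1/4 AB.
So P(type O) = 1/4.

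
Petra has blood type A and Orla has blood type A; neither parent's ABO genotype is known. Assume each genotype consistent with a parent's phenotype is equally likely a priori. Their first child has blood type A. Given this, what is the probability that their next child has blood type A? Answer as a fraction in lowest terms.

19/20

Possible genotypes: Petra ∈ {I^A I^A, I^A i}; Orla ∈ {I^A I^A, I^A i}.
Weight each parental genotype pair by prior × P(type-A child):
  I^A I^A × I^A I^A: posterior weight 4/15; P(next child type A) = 1.
  I^A I^A × I^A i: posterior weight 4/15; P(next child type A) = 1.
  I^A i × I^A I^A: posterior weight 4/15; P(next child type A) = 1.
  I^A i × I^A i: posterior weight 1/5; P(next child type A) = 3/4.
Weighted sum = 19/20.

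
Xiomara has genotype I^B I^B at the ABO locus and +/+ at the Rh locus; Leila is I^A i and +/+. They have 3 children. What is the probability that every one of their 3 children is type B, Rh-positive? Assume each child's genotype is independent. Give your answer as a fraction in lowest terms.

1/8

ABO cross I^B I^B × I^A i → 1/2 B, 1/2 AB.
Rh cross +/+ × +/+ → 1 Rh+; so P(type B, Rh-positive) = 1/2 × 1 = 1/2 per child.
All 3 independent: (1/2)^3 = 1/8.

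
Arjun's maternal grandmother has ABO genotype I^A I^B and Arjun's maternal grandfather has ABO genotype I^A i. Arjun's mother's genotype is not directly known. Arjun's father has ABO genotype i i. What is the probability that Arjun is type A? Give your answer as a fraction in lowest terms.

Arjun's mother's ABO genotype from I^A I^B × I^A i: 1/4 I^A I^A, 1/4 I^A I^B, 1/4 I^A i, 1/4 I^B i.
Crossing each possibility with the father i i and summing P(type A): 1/4·1 + 1/4·1/2 + 1/4·1/2 + 1/4·0 = 1/2.

1/2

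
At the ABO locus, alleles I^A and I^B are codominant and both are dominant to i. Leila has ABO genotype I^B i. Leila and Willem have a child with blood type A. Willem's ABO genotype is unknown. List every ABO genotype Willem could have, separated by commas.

I^A I^A, I^A I^B, I^A i

For each candidate genotype of Willem, check whether crossing it with I^B i can produce every observed child phenotype.
  I^A I^A → possible child types {A, AB} ✓
  I^A I^B → possible child types {A, B, AB} ✓
  I^A i → possible child types {O, A, B, AB} ✓
  I^B I^B → possible child types {B} ✗
  I^B i → possible child types {O, B} ✗
  i i → possible child types {O, B} ✗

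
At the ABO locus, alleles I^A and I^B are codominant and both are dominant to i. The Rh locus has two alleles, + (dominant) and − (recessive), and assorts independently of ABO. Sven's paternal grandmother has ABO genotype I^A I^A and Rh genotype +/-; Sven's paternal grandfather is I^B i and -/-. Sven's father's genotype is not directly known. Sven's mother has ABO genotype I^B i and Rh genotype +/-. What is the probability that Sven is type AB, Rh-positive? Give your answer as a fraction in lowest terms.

5/32

Sven's father's ABO genotype from I^A I^A × I^B i: 1/2 I^A I^B, 1/2 I^A i.
Crossing each possibility with the mother I^B i and summing P(type AB): 1/2·1/4 + 1/2·1/4 = 1/4.
Similarly for Rh via the father's Rh distribution: P(Rh+) = 5/8.
Independent loci: 1/4 × 5/8 = 5/32.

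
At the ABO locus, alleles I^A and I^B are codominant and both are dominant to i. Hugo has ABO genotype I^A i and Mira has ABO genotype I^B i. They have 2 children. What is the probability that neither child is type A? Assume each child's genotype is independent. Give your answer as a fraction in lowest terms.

9/16

ABO cross I^A i × I^B i → 1/4 O, 1/4 A, 1/4 B, 1/4 AB.
So P(type A) = 1/4 per child.
P(not type A) = 3/4 for one child; (3/4)^2 = 9/16.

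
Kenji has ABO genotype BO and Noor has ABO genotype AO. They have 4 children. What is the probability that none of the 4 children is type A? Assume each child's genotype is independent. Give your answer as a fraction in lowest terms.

81/256

ABO cross BO × AO → 1/4 O, 1/4 A, 1/4 B, 1/4 AB.
So P(type A) = 1/4 per child.
P(not type A) = 3/4 for one child; (3/4)^4 = 81/256.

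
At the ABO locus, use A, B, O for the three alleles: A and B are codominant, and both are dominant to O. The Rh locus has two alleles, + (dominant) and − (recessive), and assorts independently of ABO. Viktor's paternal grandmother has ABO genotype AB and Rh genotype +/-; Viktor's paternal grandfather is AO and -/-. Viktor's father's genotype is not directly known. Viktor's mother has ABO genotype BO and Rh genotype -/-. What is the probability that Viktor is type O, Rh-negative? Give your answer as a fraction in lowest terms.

Viktor's father's ABO genotype from AB × AO: 1/4 AA, 1/4 AB, 1/4 AO, 1/4 BO.
Crossing each possibility with the mother BO and summing P(type O): 1/4·0 + 1/4·0 + 1/4·1/4 + 1/4·1/4 = 1/8.
Similarly for Rh via the father's Rh distribution: P(Rh-) = 3/4.
Independent loci: 1/8 × 3/4 = 3/32.

3/32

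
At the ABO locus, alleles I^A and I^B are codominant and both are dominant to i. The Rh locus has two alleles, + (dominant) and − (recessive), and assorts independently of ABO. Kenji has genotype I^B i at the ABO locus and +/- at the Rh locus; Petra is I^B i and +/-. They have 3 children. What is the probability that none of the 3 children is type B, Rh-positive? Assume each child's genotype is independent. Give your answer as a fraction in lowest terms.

343/4096

ABO cross I^B i × I^B i → 1/4 O, 3/4 B.
Rh cross +/- × +/- → 3/4 Rh+, 1/4 Rh-; so P(type B, Rh-positive) = 3/4 × 3/4 = 9/16 per child.
P(not type B, Rh-positive) = 7/16 for one child; (7/16)^3 = 343/4096.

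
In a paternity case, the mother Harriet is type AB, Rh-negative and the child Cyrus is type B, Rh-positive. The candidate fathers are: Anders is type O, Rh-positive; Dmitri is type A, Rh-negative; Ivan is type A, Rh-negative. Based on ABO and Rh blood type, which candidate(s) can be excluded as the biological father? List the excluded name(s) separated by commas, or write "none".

Dmitri, Ivan

A candidate is excluded only if no genotype consistent with his phenotype could produce a type B, Rh-positive child with a type AB, Rh-negative mother.
Dmitri (type A, Rh-): no genotype consistent with that phenotype can produce a type-B Rh+ child with a type-AB mother.
Ivan (type A, Rh-): no genotype consistent with that phenotype can produce a type-B Rh+ child with a type-AB mother.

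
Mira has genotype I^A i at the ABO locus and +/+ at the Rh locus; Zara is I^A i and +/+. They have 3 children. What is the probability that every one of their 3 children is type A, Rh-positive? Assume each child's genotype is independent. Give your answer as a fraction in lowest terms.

ABO cross I^A i × I^A i → 1/4 O, 3/4 A.
Rh cross +/+ × +/+ → 1 Rh+; so P(type A, Rh-positive) = 3/4 × 1 = 3/4 per child.
All 3 independent: (3/4)^3 = 27/64.

27/64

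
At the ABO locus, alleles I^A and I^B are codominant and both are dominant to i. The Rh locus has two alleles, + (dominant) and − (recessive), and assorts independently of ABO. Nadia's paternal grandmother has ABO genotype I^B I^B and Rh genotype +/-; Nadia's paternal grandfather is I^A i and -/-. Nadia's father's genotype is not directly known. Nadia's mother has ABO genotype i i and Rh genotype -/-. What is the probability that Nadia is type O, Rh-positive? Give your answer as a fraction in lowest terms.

1/16

Nadia's father's ABO genotype from I^B I^B × I^A i: 1/2 I^A I^B, 1/2 I^B i.
Crossing each possibility with the mother i i and summing P(type O): 1/2·0 + 1/2·1/2 = 1/4.
Similarly for Rh via the father's Rh distribution: P(Rh+) = 1/4.
Independent loci: 1/4 × 1/4 = 1/16.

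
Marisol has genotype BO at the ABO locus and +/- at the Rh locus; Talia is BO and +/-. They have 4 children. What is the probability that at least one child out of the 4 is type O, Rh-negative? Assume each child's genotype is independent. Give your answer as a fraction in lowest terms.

14911/65536

ABO cross BO × BO → 1/4 O, 3/4 B.
Rh cross +/- × +/- → 3/4 Rh+, 1/4 Rh-; so P(type O, Rh-negative) = 1/4 × 1/4 = 1/16 per child.
P(none) = (15/16)^4 = 50625/65536; P(at least one) = 1 − 50625/65536 = 14911/65536.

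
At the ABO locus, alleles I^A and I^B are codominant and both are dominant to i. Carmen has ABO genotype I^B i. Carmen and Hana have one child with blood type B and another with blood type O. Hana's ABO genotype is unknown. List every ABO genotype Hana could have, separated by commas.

I^A i, I^B i, i i

For each candidate genotype of Hana, check whether crossing it with I^B i can produce every observed child phenotype.
  I^A I^A → possible child types {A, AB} ✗
  I^A I^B → possible child types {A, B, AB} ✗
  I^A i → possible child types {O, A, B, AB} ✓
  I^B I^B → possible child types {B} ✗
  I^B i → possible child types {O, B} ✓
  i i → possible child types {O, B} ✓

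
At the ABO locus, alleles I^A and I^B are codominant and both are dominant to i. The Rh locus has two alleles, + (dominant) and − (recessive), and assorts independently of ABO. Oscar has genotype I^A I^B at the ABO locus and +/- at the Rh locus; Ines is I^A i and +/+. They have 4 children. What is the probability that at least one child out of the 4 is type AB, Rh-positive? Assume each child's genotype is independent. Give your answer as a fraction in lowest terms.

175/256

ABO cross I^A I^B × I^A i → 1/2 A, 1/4 B, 1/4 AB.
Rh cross +/- × +/+ → 1 Rh+; so P(type AB, Rh-positive) = 1/4 × 1 = 1/4 per child.
P(none) = (3/4)^4 = 81/256; P(at least one) = 1 − 81/256 = 175/256.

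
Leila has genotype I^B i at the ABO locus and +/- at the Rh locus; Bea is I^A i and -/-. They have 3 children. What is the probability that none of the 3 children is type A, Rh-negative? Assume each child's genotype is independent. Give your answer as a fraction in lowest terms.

ABO cross I^B i × I^A i → 1/4 O, 1/4 A, 1/4 B, 1/4 AB.
Rh cross +/- × -/- → 1/2 Rh+, 1/2 Rh-; so P(type A, Rh-negative) = 1/4 × 1/2 = 1/8 per child.
P(not type A, Rh-negative) = 7/8 for one child; (7/8)^3 = 343/512.

343/512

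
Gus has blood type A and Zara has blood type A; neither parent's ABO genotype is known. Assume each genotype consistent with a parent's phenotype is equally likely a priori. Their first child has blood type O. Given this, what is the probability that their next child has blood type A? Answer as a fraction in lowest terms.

Possible genotypes: Gus ∈ {I^A I^A, I^A i}; Zara ∈ {I^A I^A, I^A i}.
Weight each parental genotype pair by prior × P(type-O child):
  I^A i × I^A i: posterior weight 1; P(next child type A) = 3/4.
Weighted sum = 3/4.

3/4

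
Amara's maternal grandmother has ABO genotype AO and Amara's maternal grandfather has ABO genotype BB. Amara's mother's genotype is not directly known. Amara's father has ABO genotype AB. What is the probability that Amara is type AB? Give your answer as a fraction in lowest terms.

Amara's mother's ABO genotype from AO × BB: 1/2 AB, 1/2 BO.
Crossing each possibility with the father AB and summing P(type AB): 1/2·1/2 + 1/2·1/4 = 3/8.

3/8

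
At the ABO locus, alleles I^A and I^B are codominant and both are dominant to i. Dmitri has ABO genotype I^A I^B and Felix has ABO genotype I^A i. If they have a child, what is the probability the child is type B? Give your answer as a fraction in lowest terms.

1/4

ABO cross I^A I^B × I^A i → offspring phenotypes: 1/2 A, 1/4 B, 1/4 AB.
So P(type B) = 1/4.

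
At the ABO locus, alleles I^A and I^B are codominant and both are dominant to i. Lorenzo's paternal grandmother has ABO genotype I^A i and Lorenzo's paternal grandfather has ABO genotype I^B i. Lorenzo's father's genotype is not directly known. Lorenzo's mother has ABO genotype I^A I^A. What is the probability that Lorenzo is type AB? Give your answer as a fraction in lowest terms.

1/4

Lorenzo's father's ABO genotype from I^A i × I^B i: 1/4 I^A I^B, 1/4 I^A i, 1/4 I^B i, 1/4 i i.
Crossing each possibility with the mother I^A I^A and summing P(type AB): 1/4·1/2 + 1/4·0 + 1/4·1/2 + 1/4·0 = 1/4.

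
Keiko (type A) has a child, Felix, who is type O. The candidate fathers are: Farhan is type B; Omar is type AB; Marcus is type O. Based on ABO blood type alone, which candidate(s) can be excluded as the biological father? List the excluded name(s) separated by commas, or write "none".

A candidate is excluded only if no genotype consistent with his phenotype could produce a type O child with a type A mother.
Omar (type AB): no genotype consistent with that phenotype can produce a type-O child with a type-A mother.

Omar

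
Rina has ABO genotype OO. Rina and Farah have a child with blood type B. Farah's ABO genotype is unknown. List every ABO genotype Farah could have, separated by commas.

AB, BB, BO

For each candidate genotype of Farah, check whether crossing it with OO can produce every observed child phenotype.
  AA → possible child types {A} ✗
  AB → possible child types {A, B} ✓
  AO → possible child types {O, A} ✗
  BB → possible child types {B} ✓
  BO → possible child types {O, B} ✓
  OO → possible child types {O} ✗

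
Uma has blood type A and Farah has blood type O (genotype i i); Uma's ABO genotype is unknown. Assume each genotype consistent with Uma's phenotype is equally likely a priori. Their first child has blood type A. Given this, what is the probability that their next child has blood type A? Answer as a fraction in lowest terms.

5/6

Possible genotypes: Uma ∈ {I^A I^A, I^A i}; Farah ∈ {i i}.
Weight each parental genotype pair by prior × P(type-A child):
  I^A I^A × i i: posterior weight 2/3; P(next child type A) = 1.
  I^A i × i i: posterior weight 1/3; P(next child type A) = 1/2.
Weighted sum = 5/6.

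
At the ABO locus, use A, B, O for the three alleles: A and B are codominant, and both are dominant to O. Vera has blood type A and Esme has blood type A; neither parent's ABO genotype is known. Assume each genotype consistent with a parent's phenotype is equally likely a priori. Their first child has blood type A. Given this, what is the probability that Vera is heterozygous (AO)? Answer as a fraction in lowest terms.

7/15

Possible genotypes: Vera ∈ {AA, AO}; Esme ∈ {AA, AO}.
Weight each parental genotype pair by prior × P(type-A child):
  AA × AA: posterior weight 4/15.
  AA × AO: posterior weight 4/15.
  AO × AA: posterior weight 4/15.
  AO × AO: posterior weight 1/5.
Sum the posterior weight over pairs where Vera is AO: 7/15.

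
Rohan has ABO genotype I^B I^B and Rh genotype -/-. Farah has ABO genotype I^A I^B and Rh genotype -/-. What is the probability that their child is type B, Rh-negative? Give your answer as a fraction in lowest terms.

ABO cross I^B I^B × I^A I^B → offspring phenotypes: 1/2 B, 1/2 AB.
Rh cross -/- × -/- → 1 Rh-.
Independent loci: P(type B, Rh-negative) = 1/2 × 1 = 1/2.

1/2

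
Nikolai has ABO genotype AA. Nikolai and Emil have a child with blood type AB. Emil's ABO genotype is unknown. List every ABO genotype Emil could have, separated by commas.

AB, BB, BO

For each candidate genotype of Emil, check whether crossing it with AA can produce every observed child phenotype.
  AA → possible child types {A} ✗
  AB → possible child types {A, AB} ✓
  AO → possible child types {A} ✗
  BB → possible child types {AB} ✓
  BO → possible child types {A, AB} ✓
  OO → possible child types {A} ✗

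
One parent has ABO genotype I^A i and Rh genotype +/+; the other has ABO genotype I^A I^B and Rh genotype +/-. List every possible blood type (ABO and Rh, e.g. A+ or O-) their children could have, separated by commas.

Gametes from I^A i × I^A I^B give offspring ABO genotypes I^A I^A, I^A I^B, I^A i, I^B i, i.e. phenotypes A, B, AB.
Rh cross +/+ × +/- → phenotypes Rh+.
Combining independently: A+, B+, AB+.

A+, B+, AB+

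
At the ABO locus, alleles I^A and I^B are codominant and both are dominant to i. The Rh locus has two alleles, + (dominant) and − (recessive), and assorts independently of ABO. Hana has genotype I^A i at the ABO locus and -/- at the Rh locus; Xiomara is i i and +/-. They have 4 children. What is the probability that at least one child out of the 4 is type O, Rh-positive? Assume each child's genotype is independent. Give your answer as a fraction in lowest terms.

175/256

ABO cross I^A i × i i → 1/2 O, 1/2 A.
Rh cross -/- × +/- → 1/2 Rh+, 1/2 Rh-; so P(type O, Rh-positive) = 1/2 × 1/2 = 1/4 per child.
P(none) = (3/4)^4 = 81/256; P(at least one) = 1 − 81/256 = 175/256.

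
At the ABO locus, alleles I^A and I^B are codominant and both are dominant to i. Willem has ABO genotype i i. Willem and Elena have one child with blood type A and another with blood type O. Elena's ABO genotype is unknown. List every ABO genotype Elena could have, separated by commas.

For each candidate genotype of Elena, check whether crossing it with i i can produce every observed child phenotype.
  I^A I^A → possible child types {A} ✗
  I^A I^B → possible child types {A, B} ✗
  I^A i → possible child types {O, A} ✓
  I^B I^B → possible child types {B} ✗
  I^B i → possible child types {O, B} ✗
  i i → possible child types {O} ✗

I^A i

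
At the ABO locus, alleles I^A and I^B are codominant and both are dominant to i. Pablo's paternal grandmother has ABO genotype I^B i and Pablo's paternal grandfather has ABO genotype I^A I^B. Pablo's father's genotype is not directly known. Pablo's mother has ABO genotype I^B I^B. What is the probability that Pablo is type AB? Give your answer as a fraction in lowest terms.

Pablo's father's ABO genotype from I^B i × I^A I^B: 1/4 I^A I^B, 1/4 I^A i, 1/4 I^B I^B, 1/4 I^B i.
Crossing each possibility with the mother I^B I^B and summing P(type AB): 1/4·1/2 + 1/4·1/2 + 1/4·0 + 1/4·0 = 1/4.

1/4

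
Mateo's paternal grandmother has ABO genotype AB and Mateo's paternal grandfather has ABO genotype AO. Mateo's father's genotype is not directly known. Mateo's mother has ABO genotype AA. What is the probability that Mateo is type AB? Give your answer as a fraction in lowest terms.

Mateo's father's ABO genotype from AB × AO: 1/4 AA, 1/4 AB, 1/4 AO, 1/4 BO.
Crossing each possibility with the mother AA and summing P(type AB): 1/4·0 + 1/4·1/2 + 1/4·0 + 1/4·1/2 = 1/4.

1/4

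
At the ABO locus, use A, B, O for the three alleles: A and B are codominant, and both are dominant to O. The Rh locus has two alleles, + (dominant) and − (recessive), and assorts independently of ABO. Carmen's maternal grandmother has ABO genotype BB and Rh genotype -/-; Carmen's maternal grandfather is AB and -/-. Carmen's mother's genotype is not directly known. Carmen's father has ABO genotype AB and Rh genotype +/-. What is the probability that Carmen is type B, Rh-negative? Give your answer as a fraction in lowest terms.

3/16

Carmen's mother's ABO genotype from BB × AB: 1/2 AB, 1/2 BB.
Crossing each possibility with the father AB and summing P(type B): 1/2·1/4 + 1/2·1/2 = 3/8.
Similarly for Rh via the mother's Rh distribution: P(Rh-) = 1/2.
Independent loci: 3/8 × 1/2 = 3/16.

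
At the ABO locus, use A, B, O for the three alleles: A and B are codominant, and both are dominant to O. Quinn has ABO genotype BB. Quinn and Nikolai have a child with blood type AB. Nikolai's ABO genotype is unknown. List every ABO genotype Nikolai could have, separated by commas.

For each candidate genotype of Nikolai, check whether crossing it with BB can produce every observed child phenotype.
  AA → possible child types {AB} ✓
  AB → possible child types {B, AB} ✓
  AO → possible child types {B, AB} ✓
  BB → possible child types {B} ✗
  BO → possible child types {B} ✗
  OO → possible child types {B} ✗

AA, AB, AO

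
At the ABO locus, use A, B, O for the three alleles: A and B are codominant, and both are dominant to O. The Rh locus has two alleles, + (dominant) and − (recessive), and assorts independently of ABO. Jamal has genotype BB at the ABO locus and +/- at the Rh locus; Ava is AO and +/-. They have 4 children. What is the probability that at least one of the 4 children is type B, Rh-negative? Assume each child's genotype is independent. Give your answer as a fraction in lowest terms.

1695/4096

ABO cross BB × AO → 1/2 B, 1/2 AB.
Rh cross +/- × +/- → 3/4 Rh+, 1/4 Rh-; so P(type B, Rh-negative) = 1/2 × 1/4 = 1/8 per child.
P(none) = (7/8)^4 = 2401/4096; P(at least one) = 1 − 2401/4096 = 1695/4096.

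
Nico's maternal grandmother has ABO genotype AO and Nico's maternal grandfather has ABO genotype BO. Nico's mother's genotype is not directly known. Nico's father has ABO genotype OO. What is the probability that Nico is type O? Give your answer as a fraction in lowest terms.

1/2

Nico's mother's ABO genotype from AO × BO: 1/4 AB, 1/4 AO, 1/4 BO, 1/4 OO.
Crossing each possibility with the father OO and summing P(type O): 1/4·0 + 1/4·1/2 + 1/4·1/2 + 1/4·1 = 1/2.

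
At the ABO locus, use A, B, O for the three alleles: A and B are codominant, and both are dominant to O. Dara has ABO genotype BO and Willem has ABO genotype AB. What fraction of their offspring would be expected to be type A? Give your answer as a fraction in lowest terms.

ABO cross BO × AB → offspring phenotypes: 1/4 A, 1/2 B, 1/4 AB.
So P(type A) = 1/4.

1/4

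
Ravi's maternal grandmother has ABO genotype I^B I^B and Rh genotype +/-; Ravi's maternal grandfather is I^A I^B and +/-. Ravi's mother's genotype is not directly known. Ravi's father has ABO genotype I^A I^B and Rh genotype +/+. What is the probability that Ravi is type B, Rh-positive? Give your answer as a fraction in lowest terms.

Ravi's mother's ABO genotype from I^B I^B × I^A I^B: 1/2 I^A I^B, 1/2 I^B I^B.
Crossing each possibility with the father I^A I^B and summing P(type B): 1/2·1/4 + 1/2·1/2 = 3/8.
Similarly for Rh via the mother's Rh distribution: P(Rh+) = 1.
Independent loci: 3/8 × 1 = 3/8.

3/8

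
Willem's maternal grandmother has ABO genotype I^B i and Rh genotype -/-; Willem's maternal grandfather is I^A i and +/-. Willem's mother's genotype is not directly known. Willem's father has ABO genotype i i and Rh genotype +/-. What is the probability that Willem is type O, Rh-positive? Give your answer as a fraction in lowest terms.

5/16

Willem's mother's ABO genotype from I^B i × I^A i: 1/4 I^A I^B, 1/4 I^A i, 1/4 I^B i, 1/4 i i.
Crossing each possibility with the father i i and summing P(type O): 1/4·0 + 1/4·1/2 + 1/4·1/2 + 1/4·1 = 1/2.
Similarly for Rh via the mother's Rh distribution: P(Rh+) = 5/8.
Independent loci: 1/2 × 5/8 = 5/16.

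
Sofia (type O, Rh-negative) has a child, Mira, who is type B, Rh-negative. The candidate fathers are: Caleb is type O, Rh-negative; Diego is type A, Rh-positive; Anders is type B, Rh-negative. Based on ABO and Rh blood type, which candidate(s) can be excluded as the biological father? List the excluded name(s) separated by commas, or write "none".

A candidate is excluded only if no genotype consistent with his phenotype could produce a type B, Rh-negative child with a type O, Rh-negative mother.
Caleb (type O, Rh-): no genotype consistent with that phenotype can produce a type-B Rh- child with a type-O mother.
Diego (type A, Rh+): no genotype consistent with that phenotype can produce a type-B Rh- child with a type-O mother.

Caleb, Diego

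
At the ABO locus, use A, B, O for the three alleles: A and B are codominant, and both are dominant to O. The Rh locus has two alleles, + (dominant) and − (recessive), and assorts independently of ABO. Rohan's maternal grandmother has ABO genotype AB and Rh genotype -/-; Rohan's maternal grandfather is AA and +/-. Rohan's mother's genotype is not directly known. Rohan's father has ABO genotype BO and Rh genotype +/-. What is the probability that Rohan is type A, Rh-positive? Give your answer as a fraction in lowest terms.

Rohan's mother's ABO genotype from AB × AA: 1/2 AA, 1/2 AB.
Crossing each possibility with the father BO and summing P(type A): 1/2·1/2 + 1/2·1/4 = 3/8.
Similarly for Rh via the mother's Rh distribution: P(Rh+) = 5/8.
Independent loci: 3/8 × 5/8 = 15/64.

15/64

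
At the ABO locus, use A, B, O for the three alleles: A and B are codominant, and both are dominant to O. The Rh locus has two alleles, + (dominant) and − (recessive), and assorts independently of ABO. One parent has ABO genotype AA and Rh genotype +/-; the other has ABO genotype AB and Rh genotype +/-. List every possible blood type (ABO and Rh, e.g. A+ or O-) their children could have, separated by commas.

Gametes from AA × AB give offspring ABO genotypes AA, AB, i.e. phenotypes A, AB.
Rh cross +/- × +/- → phenotypes Rh+, Rh-.
Combining independently: A+, A-, AB+, AB-.

A+, A-, AB+, AB-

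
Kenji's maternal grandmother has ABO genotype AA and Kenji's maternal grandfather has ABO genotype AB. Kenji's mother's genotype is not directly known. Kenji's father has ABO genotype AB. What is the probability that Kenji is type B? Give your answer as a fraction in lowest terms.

Kenji's mother's ABO genotype from AA × AB: 1/2 AA, 1/2 AB.
Crossing each possibility with the father AB and summing P(type B): 1/2·0 + 1/2·1/4 = 1/8.

1/8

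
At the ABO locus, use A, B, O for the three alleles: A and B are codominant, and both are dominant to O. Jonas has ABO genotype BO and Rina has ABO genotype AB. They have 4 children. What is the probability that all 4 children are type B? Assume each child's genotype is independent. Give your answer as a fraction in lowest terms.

1/16

ABO cross BO × AB → 1/4 A, 1/2 B, 1/4 AB.
So P(type B) = 1/2 per child.
All 4 independent: (1/2)^4 = 1/16.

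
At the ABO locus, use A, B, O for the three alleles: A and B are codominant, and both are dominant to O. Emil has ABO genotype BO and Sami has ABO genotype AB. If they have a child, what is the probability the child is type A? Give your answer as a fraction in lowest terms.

ABO cross BO × AB → offspring phenotypes: 1/4 A, 1/2 B, 1/4 AB.
So P(type A) = 1/4.

1/4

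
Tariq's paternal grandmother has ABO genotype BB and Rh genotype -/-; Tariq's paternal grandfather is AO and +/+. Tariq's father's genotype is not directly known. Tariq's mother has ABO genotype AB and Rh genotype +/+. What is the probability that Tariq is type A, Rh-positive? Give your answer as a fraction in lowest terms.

1/4

Tariq's father's ABO genotype from BB × AO: 1/2 AB, 1/2 BO.
Crossing each possibility with the mother AB and summing P(type A): 1/2·1/4 + 1/2·1/4 = 1/4.
Similarly for Rh via the father's Rh distribution: P(Rh+) = 1.
Independent loci: 1/4 × 1 = 1/4.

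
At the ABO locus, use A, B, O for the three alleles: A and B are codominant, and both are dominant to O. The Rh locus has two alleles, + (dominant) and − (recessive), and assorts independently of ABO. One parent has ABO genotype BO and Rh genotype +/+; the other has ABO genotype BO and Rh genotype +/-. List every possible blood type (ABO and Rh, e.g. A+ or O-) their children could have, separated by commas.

Gametes from BO × BO give offspring ABO genotypes BB, BO, OO, i.e. phenotypes O, B.
Rh cross +/+ × +/- → phenotypes Rh+.
Combining independently: O+, B+.

O+, B+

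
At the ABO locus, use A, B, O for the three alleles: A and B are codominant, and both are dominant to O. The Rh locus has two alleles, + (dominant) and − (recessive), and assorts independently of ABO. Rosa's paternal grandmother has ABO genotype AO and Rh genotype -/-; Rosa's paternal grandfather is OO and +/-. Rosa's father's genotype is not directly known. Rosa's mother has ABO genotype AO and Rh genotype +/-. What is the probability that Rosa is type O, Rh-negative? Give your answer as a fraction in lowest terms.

Rosa's father's ABO genotype from AO × OO: 1/2 AO, 1/2 OO.
Crossing each possibility with the mother AO and summing P(type O): 1/2·1/4 + 1/2·1/2 = 3/8.
Similarly for Rh via the father's Rh distribution: P(Rh-) = 3/8.
Independent loci: 3/8 × 3/8 = 9/64.

9/64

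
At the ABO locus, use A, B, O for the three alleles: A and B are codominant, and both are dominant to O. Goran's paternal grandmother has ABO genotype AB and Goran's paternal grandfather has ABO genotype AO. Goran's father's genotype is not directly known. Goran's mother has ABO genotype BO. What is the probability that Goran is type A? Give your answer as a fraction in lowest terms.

1/4

Goran's father's ABO genotype from AB × AO: 1/4 AA, 1/4 AB, 1/4 AO, 1/4 BO.
Crossing each possibility with the mother BO and summing P(type A): 1/4·1/2 + 1/4·1/4 + 1/4·1/4 + 1/4·0 = 1/4.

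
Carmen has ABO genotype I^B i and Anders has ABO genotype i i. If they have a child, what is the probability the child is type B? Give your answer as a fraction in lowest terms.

1/2

ABO cross I^B i × i i → offspring phenotypes: 1/2 O, 1/2 B.
So P(type B) = 1/2.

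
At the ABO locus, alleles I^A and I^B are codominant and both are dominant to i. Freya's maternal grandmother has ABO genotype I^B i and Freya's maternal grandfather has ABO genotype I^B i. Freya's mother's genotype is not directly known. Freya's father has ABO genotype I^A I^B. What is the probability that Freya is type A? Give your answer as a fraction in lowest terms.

1/4

Freya's mother's ABO genotype from I^B i × I^B i: 1/4 I^B I^B, 1/2 I^B i, 1/4 i i.
Crossing each possibility with the father I^A I^B and summing P(type A): 1/4·0 + 1/2·1/4 + 1/4·1/2 = 1/4.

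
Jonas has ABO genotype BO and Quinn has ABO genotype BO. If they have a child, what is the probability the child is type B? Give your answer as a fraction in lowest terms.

ABO cross BO × BO → offspring phenotypes: 1/4 O, 3/4 B.
So P(type B) = 3/4.

3/4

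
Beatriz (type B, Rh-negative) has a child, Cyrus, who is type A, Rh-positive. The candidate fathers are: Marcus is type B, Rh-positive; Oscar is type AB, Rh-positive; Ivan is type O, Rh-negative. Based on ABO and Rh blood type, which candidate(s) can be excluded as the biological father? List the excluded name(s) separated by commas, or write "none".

Marcus, Ivan

A candidate is excluded only if no genotype consistent with his phenotype could produce a type A, Rh-positive child with a type B, Rh-negative mother.
Marcus (type B, Rh+): no genotype consistent with that phenotype can produce a type-A Rh+ child with a type-B mother.
Ivan (type O, Rh-): no genotype consistent with that phenotype can produce a type-A Rh+ child with a type-B mother.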